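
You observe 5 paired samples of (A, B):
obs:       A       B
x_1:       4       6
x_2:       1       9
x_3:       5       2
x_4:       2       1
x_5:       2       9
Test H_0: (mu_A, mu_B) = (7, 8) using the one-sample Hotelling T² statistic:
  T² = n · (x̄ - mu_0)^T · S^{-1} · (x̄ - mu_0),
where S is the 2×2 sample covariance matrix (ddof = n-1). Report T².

Step 1 — sample mean vector:
  mean(A) = (4 + 1 + 5 + 2 + 2) / 5 = 14/5 = 2.8
  mean(B) = (6 + 9 + 2 + 1 + 9) / 5 = 27/5 = 5.4
  x̄ = (2.8, 5.4),  deviation x̄ - mu_0 = (2.8, 5.4) - (7, 8) = (-4.2, -2.6).

Step 2 — sample covariance matrix, S[i,j] = (1/(n-1)) · Σ_k (x_{k,i} - mean_i) · (x_{k,j} - mean_j), divisor n-1 = 4:
  S[A,A] = ((1.2)·(1.2) + (-1.8)·(-1.8) + (2.2)·(2.2) + (-0.8)·(-0.8) + (-0.8)·(-0.8)) / 4 = 10.8/4 = 2.7
  S[A,B] = ((1.2)·(0.6) + (-1.8)·(3.6) + (2.2)·(-3.4) + (-0.8)·(-4.4) + (-0.8)·(3.6)) / 4 = -12.6/4 = -3.15
  S[B,B] = ((0.6)·(0.6) + (3.6)·(3.6) + (-3.4)·(-3.4) + (-4.4)·(-4.4) + (3.6)·(3.6)) / 4 = 57.2/4 = 14.3
  S = [[2.7, -3.15],
 [-3.15, 14.3]].

Step 3 — invert S. det(S) = 2.7·14.3 - (-3.15)² = 28.6875.
  S^{-1} = (1/det) · [[d, -b], [-b, a]] = [[0.4985, 0.1098],
 [0.1098, 0.0941]].

Step 4 — quadratic form (x̄ - mu_0)^T · S^{-1} · (x̄ - mu_0):
  S^{-1} · (x̄ - mu_0) = (-2.3791, -0.7059),
  (x̄ - mu_0)^T · [...] = (-4.2)·(-2.3791) + (-2.6)·(-0.7059) = 11.8275.

Step 5 — scale by n: T² = 5 · 11.8275 = 59.1373.

T² ≈ 59.1373


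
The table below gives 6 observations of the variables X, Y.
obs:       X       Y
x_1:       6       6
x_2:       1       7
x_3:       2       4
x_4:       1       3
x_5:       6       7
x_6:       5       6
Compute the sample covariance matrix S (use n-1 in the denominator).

Step 1 — column means:
  mean(X) = (6 + 1 + 2 + 1 + 6 + 5) / 6 = 21/6 = 3.5
  mean(Y) = (6 + 7 + 4 + 3 + 7 + 6) / 6 = 33/6 = 5.5

Step 2 — sample covariance S[i,j] = (1/(n-1)) · Σ_k (x_{k,i} - mean_i) · (x_{k,j} - mean_j), with n-1 = 5.
  S[X,X] = ((2.5)·(2.5) + (-2.5)·(-2.5) + (-1.5)·(-1.5) + (-2.5)·(-2.5) + (2.5)·(2.5) + (1.5)·(1.5)) / 5 = 29.5/5 = 5.9
  S[X,Y] = ((2.5)·(0.5) + (-2.5)·(1.5) + (-1.5)·(-1.5) + (-2.5)·(-2.5) + (2.5)·(1.5) + (1.5)·(0.5)) / 5 = 10.5/5 = 2.1
  S[Y,Y] = ((0.5)·(0.5) + (1.5)·(1.5) + (-1.5)·(-1.5) + (-2.5)·(-2.5) + (1.5)·(1.5) + (0.5)·(0.5)) / 5 = 13.5/5 = 2.7

S is symmetric (S[j,i] = S[i,j]). Assembling:

S = [[5.9, 2.1],
 [2.1, 2.7]]


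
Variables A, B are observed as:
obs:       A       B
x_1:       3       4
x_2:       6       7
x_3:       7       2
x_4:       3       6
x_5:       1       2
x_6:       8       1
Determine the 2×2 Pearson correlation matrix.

Step 1 — column means:
  mean(A) = (3 + 6 + 7 + 3 + 1 + 8) / 6 = 28/6 = 4.6667
  mean(B) = (4 + 7 + 2 + 6 + 2 + 1) / 6 = 22/6 = 3.6667

Step 2 — sample variances and covariances s[i,j] = (1/(n-1)) · Σ_k (x_{k,i} - mean_i) · (x_{k,j} - mean_j), with n-1 = 5:
  s[A,A] = ((-1.6667)·(-1.6667) + (1.3333)·(1.3333) + (2.3333)·(2.3333) + (-1.6667)·(-1.6667) + (-3.6667)·(-3.6667) + (3.3333)·(3.3333)) / 5 = 37.3333/5 = 7.4667
  s[A,B] = ((-1.6667)·(0.3333) + (1.3333)·(3.3333) + (2.3333)·(-1.6667) + (-1.6667)·(2.3333) + (-3.6667)·(-1.6667) + (3.3333)·(-2.6667)) / 5 = -6.6667/5 = -1.3333
  s[B,B] = ((0.3333)·(0.3333) + (3.3333)·(3.3333) + (-1.6667)·(-1.6667) + (2.3333)·(2.3333) + (-1.6667)·(-1.6667) + (-2.6667)·(-2.6667)) / 5 = 29.3333/5 = 5.8667
  Sample standard deviations s_i = √(s[i,i]):
  s(A) = √(7.4667) = 2.7325
  s(B) = √(5.8667) = 2.4221

Step 3 — r_{ij} = s_{ij} / (s_i · s_j):
  r[A,A] = 1 (diagonal).
  r[A,B] = -1.3333 / (2.7325 · 2.4221) = -1.3333 / 6.6185 = -0.2015
  r[B,B] = 1 (diagonal).

R is symmetric with unit diagonal. Assembling:

R = [[1, -0.2015],
 [-0.2015, 1]]


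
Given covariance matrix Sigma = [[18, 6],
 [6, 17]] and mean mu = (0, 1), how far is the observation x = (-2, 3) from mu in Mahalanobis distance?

Step 1 — centre the observation: (x - mu) = (-2, 2).

Step 2 — invert Sigma. det(Sigma) = 18·17 - (6)² = 270.
  Sigma^{-1} = (1/det) · [[d, -b], [-b, a]] = [[0.063, -0.0222],
 [-0.0222, 0.0667]].

Step 3 — form the quadratic (x - mu)^T · Sigma^{-1} · (x - mu):
  Sigma^{-1} · (x - mu) = (-0.1704, 0.1778).
  (x - mu)^T · [Sigma^{-1} · (x - mu)] = (-2)·(-0.1704) + (2)·(0.1778) = 0.6963.

Step 4 — take square root: d = √(0.6963) ≈ 0.8344.

d(x, mu) = √(0.6963) ≈ 0.8344


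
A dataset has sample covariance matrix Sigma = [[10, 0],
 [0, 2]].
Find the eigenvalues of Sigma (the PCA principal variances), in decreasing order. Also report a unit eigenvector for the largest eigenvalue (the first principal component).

Step 1 — characteristic polynomial of 2×2 Sigma:
  det(Sigma - λI) = λ² - trace · λ + det = 0.
  trace = 10 + 2 = 12, det = 10·2 - (0)² = 20.
Step 2 — discriminant:
  Δ = trace² - 4·det = 144 - 80 = 64.
Step 3 — eigenvalues:
  λ = (trace ± √Δ)/2 = (12 ± 8)/2,
  λ_1 = 10,  λ_2 = 2.

Step 4 — unit eigenvector for λ_1: Sigma is diagonal, so its eigenvectors are the coordinate axes. λ_1 = 10 is the diagonal entry on the first coordinate axis, hence
  v_1 = (1, 0) (||v_1|| = 1).

λ_1 = 10,  λ_2 = 2;  v_1 ≈ (1, 0)


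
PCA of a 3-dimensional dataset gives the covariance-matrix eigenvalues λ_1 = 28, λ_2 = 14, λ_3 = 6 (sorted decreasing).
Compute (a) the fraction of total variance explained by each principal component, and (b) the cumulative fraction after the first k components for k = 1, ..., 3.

Step 1 — total variance = trace(Sigma) = Σ λ_i = 28 + 14 + 6 = 48.

Step 2 — fraction explained by component i = λ_i / Σ λ:
  PC1: 28/48 = 0.5833
  PC2: 14/48 = 0.2917
  PC3: 6/48 = 0.125

Step 3 — cumulative fraction after k components = (λ_1 + ... + λ_k) / Σ λ:
  k = 1: 28/48 = 0.5833
  k = 2: (28 + 14)/48 = 42/48 = 0.875
  k = 3: (28 + 14 + 6)/48 = 48/48 = 1

Summary (fraction, with percent):

explained: PC1 0.5833 (58.33%), PC2 0.2917 (29.17%), PC3 0.125 (12.5%);  cumulative: 0.5833, 0.875, 1


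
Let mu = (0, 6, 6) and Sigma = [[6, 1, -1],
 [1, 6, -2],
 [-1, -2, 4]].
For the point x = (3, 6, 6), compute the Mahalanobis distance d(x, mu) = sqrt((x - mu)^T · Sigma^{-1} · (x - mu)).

Step 1 — centre the observation: (x - mu) = (3, 0, 0).

Step 2 — invert Sigma (cofactor / det for 3×3, or solve directly):
  Sigma^{-1} = [[0.1754, -0.0175, 0.0351],
 [-0.0175, 0.2018, 0.0965],
 [0.0351, 0.0965, 0.307]].

Step 3 — form the quadratic (x - mu)^T · Sigma^{-1} · (x - mu):
  Sigma^{-1} · (x - mu) = (0.5263, -0.0526, 0.1053).
  (x - mu)^T · [Sigma^{-1} · (x - mu)] = (3)·(0.5263) + (0)·(-0.0526) + (0)·(0.1053) = 1.5789.

Step 4 — take square root: d = √(1.5789) ≈ 1.2566.

d(x, mu) = √(1.5789) ≈ 1.2566


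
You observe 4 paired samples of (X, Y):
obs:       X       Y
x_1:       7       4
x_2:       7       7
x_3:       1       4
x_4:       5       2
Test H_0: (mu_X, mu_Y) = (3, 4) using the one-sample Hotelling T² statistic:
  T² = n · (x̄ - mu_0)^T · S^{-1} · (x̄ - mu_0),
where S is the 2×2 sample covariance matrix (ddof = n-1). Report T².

Step 1 — sample mean vector:
  mean(X) = (7 + 7 + 1 + 5) / 4 = 20/4 = 5
  mean(Y) = (4 + 7 + 4 + 2) / 4 = 17/4 = 4.25
  x̄ = (5, 4.25),  deviation x̄ - mu_0 = (5, 4.25) - (3, 4) = (2, 0.25).

Step 2 — sample covariance matrix, S[i,j] = (1/(n-1)) · Σ_k (x_{k,i} - mean_i) · (x_{k,j} - mean_j), divisor n-1 = 3:
  S[X,X] = ((2)·(2) + (2)·(2) + (-4)·(-4) + (0)·(0)) / 3 = 24/3 = 8
  S[X,Y] = ((2)·(-0.25) + (2)·(2.75) + (-4)·(-0.25) + (0)·(-2.25)) / 3 = 6/3 = 2
  S[Y,Y] = ((-0.25)·(-0.25) + (2.75)·(2.75) + (-0.25)·(-0.25) + (-2.25)·(-2.25)) / 3 = 12.75/3 = 4.25
  S = [[8, 2],
 [2, 4.25]].

Step 3 — invert S. det(S) = 8·4.25 - (2)² = 30.
  S^{-1} = (1/det) · [[d, -b], [-b, a]] = [[0.1417, -0.0667],
 [-0.0667, 0.2667]].

Step 4 — quadratic form (x̄ - mu_0)^T · S^{-1} · (x̄ - mu_0):
  S^{-1} · (x̄ - mu_0) = (0.2667, -0.0667),
  (x̄ - mu_0)^T · [...] = (2)·(0.2667) + (0.25)·(-0.0667) = 0.5167.

Step 5 — scale by n: T² = 4 · 0.5167 = 2.0667.

T² ≈ 2.0667


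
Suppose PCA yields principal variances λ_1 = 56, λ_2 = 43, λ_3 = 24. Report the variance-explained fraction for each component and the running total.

Step 1 — total variance = trace(Sigma) = Σ λ_i = 56 + 43 + 24 = 123.

Step 2 — fraction explained by component i = λ_i / Σ λ:
  PC1: 56/123 = 0.4553
  PC2: 43/123 = 0.3496
  PC3: 24/123 = 0.1951

Step 3 — cumulative fraction after k components = (λ_1 + ... + λ_k) / Σ λ:
  k = 1: 56/123 = 0.4553
  k = 2: (56 + 43)/123 = 99/123 = 0.8049
  k = 3: (56 + 43 + 24)/123 = 123/123 = 1

Summary (fraction, with percent):

explained: PC1 0.4553 (45.53%), PC2 0.3496 (34.96%), PC3 0.1951 (19.51%);  cumulative: 0.4553, 0.8049, 1


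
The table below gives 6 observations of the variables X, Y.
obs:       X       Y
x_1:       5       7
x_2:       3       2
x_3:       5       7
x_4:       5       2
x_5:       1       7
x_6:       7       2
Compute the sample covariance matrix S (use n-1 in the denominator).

Step 1 — column means:
  mean(X) = (5 + 3 + 5 + 5 + 1 + 7) / 6 = 26/6 = 4.3333
  mean(Y) = (7 + 2 + 7 + 2 + 7 + 2) / 6 = 27/6 = 4.5

Step 2 — sample covariance S[i,j] = (1/(n-1)) · Σ_k (x_{k,i} - mean_i) · (x_{k,j} - mean_j), with n-1 = 5.
  S[X,X] = ((0.6667)·(0.6667) + (-1.3333)·(-1.3333) + (0.6667)·(0.6667) + (0.6667)·(0.6667) + (-3.3333)·(-3.3333) + (2.6667)·(2.6667)) / 5 = 21.3333/5 = 4.2667
  S[X,Y] = ((0.6667)·(2.5) + (-1.3333)·(-2.5) + (0.6667)·(2.5) + (0.6667)·(-2.5) + (-3.3333)·(2.5) + (2.6667)·(-2.5)) / 5 = -10/5 = -2
  S[Y,Y] = ((2.5)·(2.5) + (-2.5)·(-2.5) + (2.5)·(2.5) + (-2.5)·(-2.5) + (2.5)·(2.5) + (-2.5)·(-2.5)) / 5 = 37.5/5 = 7.5

S is symmetric (S[j,i] = S[i,j]). Assembling:

S = [[4.2667, -2],
 [-2, 7.5]]


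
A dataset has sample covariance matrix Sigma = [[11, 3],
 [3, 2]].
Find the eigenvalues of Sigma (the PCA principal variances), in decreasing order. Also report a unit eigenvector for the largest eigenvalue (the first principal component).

Step 1 — characteristic polynomial of 2×2 Sigma:
  det(Sigma - λI) = λ² - trace · λ + det = 0.
  trace = 11 + 2 = 13, det = 11·2 - (3)² = 13.
Step 2 — discriminant:
  Δ = trace² - 4·det = 169 - 52 = 117.
Step 3 — eigenvalues:
  λ = (trace ± √Δ)/2 = (13 ± 10.8167)/2,
  λ_1 = 11.9083,  λ_2 = 1.0917.

Step 4 — unit eigenvector for λ_1: solve (Sigma - λ_1 I)v = 0. First row:
  (11 - 11.9083)·v_x + (3)·v_y = 0, i.e. (-0.9083)·v_x + (3)·v_y = 0,
  so v ∝ (b, λ_1 - a) = (3, 0.9083) = u.
  ||u|| = √((3)² + (0.9083)²) = √(9.8251) ≈ 3.1345,
  v_1 = u/||u|| ≈ (0.9571, 0.2898) (||v_1|| = 1).

λ_1 = 11.9083,  λ_2 = 1.0917;  v_1 ≈ (0.9571, 0.2898)


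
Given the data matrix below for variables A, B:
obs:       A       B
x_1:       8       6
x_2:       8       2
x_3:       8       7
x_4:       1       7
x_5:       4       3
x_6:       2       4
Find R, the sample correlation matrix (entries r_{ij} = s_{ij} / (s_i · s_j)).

Step 1 — column means:
  mean(A) = (8 + 8 + 8 + 1 + 4 + 2) / 6 = 31/6 = 5.1667
  mean(B) = (6 + 2 + 7 + 7 + 3 + 4) / 6 = 29/6 = 4.8333

Step 2 — sample variances and covariances s[i,j] = (1/(n-1)) · Σ_k (x_{k,i} - mean_i) · (x_{k,j} - mean_j), with n-1 = 5:
  s[A,A] = ((2.8333)·(2.8333) + (2.8333)·(2.8333) + (2.8333)·(2.8333) + (-4.1667)·(-4.1667) + (-1.1667)·(-1.1667) + (-3.1667)·(-3.1667)) / 5 = 52.8333/5 = 10.5667
  s[A,B] = ((2.8333)·(1.1667) + (2.8333)·(-2.8333) + (2.8333)·(2.1667) + (-4.1667)·(2.1667) + (-1.1667)·(-1.8333) + (-3.1667)·(-0.8333)) / 5 = -2.8333/5 = -0.5667
  s[B,B] = ((1.1667)·(1.1667) + (-2.8333)·(-2.8333) + (2.1667)·(2.1667) + (2.1667)·(2.1667) + (-1.8333)·(-1.8333) + (-0.8333)·(-0.8333)) / 5 = 22.8333/5 = 4.5667
  Sample standard deviations s_i = √(s[i,i]):
  s(A) = √(10.5667) = 3.2506
  s(B) = √(4.5667) = 2.137

Step 3 — r_{ij} = s_{ij} / (s_i · s_j):
  r[A,A] = 1 (diagonal).
  r[A,B] = -0.5667 / (3.2506 · 2.137) = -0.5667 / 6.9465 = -0.0816
  r[B,B] = 1 (diagonal).

R is symmetric with unit diagonal. Assembling:

R = [[1, -0.0816],
 [-0.0816, 1]]


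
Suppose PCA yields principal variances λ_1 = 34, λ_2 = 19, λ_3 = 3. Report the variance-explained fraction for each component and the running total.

Step 1 — total variance = trace(Sigma) = Σ λ_i = 34 + 19 + 3 = 56.

Step 2 — fraction explained by component i = λ_i / Σ λ:
  PC1: 34/56 = 0.6071
  PC2: 19/56 = 0.3393
  PC3: 3/56 = 0.0536

Step 3 — cumulative fraction after k components = (λ_1 + ... + λ_k) / Σ λ:
  k = 1: 34/56 = 0.6071
  k = 2: (34 + 19)/56 = 53/56 = 0.9464
  k = 3: (34 + 19 + 3)/56 = 56/56 = 1

Summary (fraction, with percent):

explained: PC1 0.6071 (60.71%), PC2 0.3393 (33.93%), PC3 0.0536 (5.36%);  cumulative: 0.6071, 0.9464, 1


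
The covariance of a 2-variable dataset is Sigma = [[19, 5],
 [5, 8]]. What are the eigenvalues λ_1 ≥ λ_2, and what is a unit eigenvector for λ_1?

Step 1 — characteristic polynomial of 2×2 Sigma:
  det(Sigma - λI) = λ² - trace · λ + det = 0.
  trace = 19 + 8 = 27, det = 19·8 - (5)² = 127.
Step 2 — discriminant:
  Δ = trace² - 4·det = 729 - 508 = 221.
Step 3 — eigenvalues:
  λ = (trace ± √Δ)/2 = (27 ± 14.8661)/2,
  λ_1 = 20.933,  λ_2 = 6.067.

Step 4 — unit eigenvector for λ_1: solve (Sigma - λ_1 I)v = 0. First row:
  (19 - 20.933)·v_x + (5)·v_y = 0, i.e. (-1.933)·v_x + (5)·v_y = 0,
  so v ∝ (b, λ_1 - a) = (5, 1.933) = u.
  ||u|| = √((5)² + (1.933)²) = √(28.7366) ≈ 5.3607,
  v_1 = u/||u|| ≈ (0.9327, 0.3606) (||v_1|| = 1).

λ_1 = 20.933,  λ_2 = 6.067;  v_1 ≈ (0.9327, 0.3606)


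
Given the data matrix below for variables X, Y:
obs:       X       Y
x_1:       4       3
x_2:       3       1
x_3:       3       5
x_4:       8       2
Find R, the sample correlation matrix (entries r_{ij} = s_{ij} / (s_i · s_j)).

Step 1 — column means:
  mean(X) = (4 + 3 + 3 + 8) / 4 = 18/4 = 4.5
  mean(Y) = (3 + 1 + 5 + 2) / 4 = 11/4 = 2.75

Step 2 — sample variances and covariances s[i,j] = (1/(n-1)) · Σ_k (x_{k,i} - mean_i) · (x_{k,j} - mean_j), with n-1 = 3:
  s[X,X] = ((-0.5)·(-0.5) + (-1.5)·(-1.5) + (-1.5)·(-1.5) + (3.5)·(3.5)) / 3 = 17/3 = 5.6667
  s[X,Y] = ((-0.5)·(0.25) + (-1.5)·(-1.75) + (-1.5)·(2.25) + (3.5)·(-0.75)) / 3 = -3.5/3 = -1.1667
  s[Y,Y] = ((0.25)·(0.25) + (-1.75)·(-1.75) + (2.25)·(2.25) + (-0.75)·(-0.75)) / 3 = 8.75/3 = 2.9167
  Sample standard deviations s_i = √(s[i,i]):
  s(X) = √(5.6667) = 2.3805
  s(Y) = √(2.9167) = 1.7078

Step 3 — r_{ij} = s_{ij} / (s_i · s_j):
  r[X,X] = 1 (diagonal).
  r[X,Y] = -1.1667 / (2.3805 · 1.7078) = -1.1667 / 4.0654 = -0.287
  r[Y,Y] = 1 (diagonal).

R is symmetric with unit diagonal. Assembling:

R = [[1, -0.287],
 [-0.287, 1]]


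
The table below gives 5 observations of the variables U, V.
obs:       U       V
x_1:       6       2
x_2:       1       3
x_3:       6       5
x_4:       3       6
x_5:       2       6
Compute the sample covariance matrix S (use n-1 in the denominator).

Step 1 — column means:
  mean(U) = (6 + 1 + 6 + 3 + 2) / 5 = 18/5 = 3.6
  mean(V) = (2 + 3 + 5 + 6 + 6) / 5 = 22/5 = 4.4

Step 2 — sample covariance S[i,j] = (1/(n-1)) · Σ_k (x_{k,i} - mean_i) · (x_{k,j} - mean_j), with n-1 = 4.
  S[U,U] = ((2.4)·(2.4) + (-2.6)·(-2.6) + (2.4)·(2.4) + (-0.6)·(-0.6) + (-1.6)·(-1.6)) / 4 = 21.2/4 = 5.3
  S[U,V] = ((2.4)·(-2.4) + (-2.6)·(-1.4) + (2.4)·(0.6) + (-0.6)·(1.6) + (-1.6)·(1.6)) / 4 = -4.2/4 = -1.05
  S[V,V] = ((-2.4)·(-2.4) + (-1.4)·(-1.4) + (0.6)·(0.6) + (1.6)·(1.6) + (1.6)·(1.6)) / 4 = 13.2/4 = 3.3

S is symmetric (S[j,i] = S[i,j]). Assembling:

S = [[5.3, -1.05],
 [-1.05, 3.3]]


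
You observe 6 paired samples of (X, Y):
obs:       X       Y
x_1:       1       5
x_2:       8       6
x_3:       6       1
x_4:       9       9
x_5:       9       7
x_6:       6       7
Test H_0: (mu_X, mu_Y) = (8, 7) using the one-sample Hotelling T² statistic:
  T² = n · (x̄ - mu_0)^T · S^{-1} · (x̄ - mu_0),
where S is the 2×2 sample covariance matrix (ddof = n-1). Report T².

Step 1 — sample mean vector:
  mean(X) = (1 + 8 + 6 + 9 + 9 + 6) / 6 = 39/6 = 6.5
  mean(Y) = (5 + 6 + 1 + 9 + 7 + 7) / 6 = 35/6 = 5.8333
  x̄ = (6.5, 5.8333),  deviation x̄ - mu_0 = (6.5, 5.8333) - (8, 7) = (-1.5, -1.1667).

Step 2 — sample covariance matrix, S[i,j] = (1/(n-1)) · Σ_k (x_{k,i} - mean_i) · (x_{k,j} - mean_j), divisor n-1 = 5:
  S[X,X] = ((-5.5)·(-5.5) + (1.5)·(1.5) + (-0.5)·(-0.5) + (2.5)·(2.5) + (2.5)·(2.5) + (-0.5)·(-0.5)) / 5 = 45.5/5 = 9.1
  S[X,Y] = ((-5.5)·(-0.8333) + (1.5)·(0.1667) + (-0.5)·(-4.8333) + (2.5)·(3.1667) + (2.5)·(1.1667) + (-0.5)·(1.1667)) / 5 = 17.5/5 = 3.5
  S[Y,Y] = ((-0.8333)·(-0.8333) + (0.1667)·(0.1667) + (-4.8333)·(-4.8333) + (3.1667)·(3.1667) + (1.1667)·(1.1667) + (1.1667)·(1.1667)) / 5 = 36.8333/5 = 7.3667
  S = [[9.1, 3.5],
 [3.5, 7.3667]].

Step 3 — invert S. det(S) = 9.1·7.3667 - (3.5)² = 54.7867.
  S^{-1} = (1/det) · [[d, -b], [-b, a]] = [[0.1345, -0.0639],
 [-0.0639, 0.1661]].

Step 4 — quadratic form (x̄ - mu_0)^T · S^{-1} · (x̄ - mu_0):
  S^{-1} · (x̄ - mu_0) = (-0.1272, -0.098),
  (x̄ - mu_0)^T · [...] = (-1.5)·(-0.1272) + (-1.1667)·(-0.098) = 0.305.

Step 5 — scale by n: T² = 6 · 0.305 = 1.8301.

T² ≈ 1.8301


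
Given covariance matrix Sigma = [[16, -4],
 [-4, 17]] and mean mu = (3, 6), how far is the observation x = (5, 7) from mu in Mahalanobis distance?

Step 1 — centre the observation: (x - mu) = (2, 1).

Step 2 — invert Sigma. det(Sigma) = 16·17 - (-4)² = 256.
  Sigma^{-1} = (1/det) · [[d, -b], [-b, a]] = [[0.0664, 0.0156],
 [0.0156, 0.0625]].

Step 3 — form the quadratic (x - mu)^T · Sigma^{-1} · (x - mu):
  Sigma^{-1} · (x - mu) = (0.1484, 0.0938).
  (x - mu)^T · [Sigma^{-1} · (x - mu)] = (2)·(0.1484) + (1)·(0.0938) = 0.3906.

Step 4 — take square root: d = √(0.3906) ≈ 0.625.

d(x, mu) = √(0.3906) ≈ 0.625


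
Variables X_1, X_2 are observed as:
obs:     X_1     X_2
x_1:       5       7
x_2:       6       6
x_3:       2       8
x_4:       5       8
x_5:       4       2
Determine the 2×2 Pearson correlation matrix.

Step 1 — column means:
  mean(X_1) = (5 + 6 + 2 + 5 + 4) / 5 = 22/5 = 4.4
  mean(X_2) = (7 + 6 + 8 + 8 + 2) / 5 = 31/5 = 6.2

Step 2 — sample variances and covariances s[i,j] = (1/(n-1)) · Σ_k (x_{k,i} - mean_i) · (x_{k,j} - mean_j), with n-1 = 4:
  s[X_1,X_1] = ((0.6)·(0.6) + (1.6)·(1.6) + (-2.4)·(-2.4) + (0.6)·(0.6) + (-0.4)·(-0.4)) / 4 = 9.2/4 = 2.3
  s[X_1,X_2] = ((0.6)·(0.8) + (1.6)·(-0.2) + (-2.4)·(1.8) + (0.6)·(1.8) + (-0.4)·(-4.2)) / 4 = -1.4/4 = -0.35
  s[X_2,X_2] = ((0.8)·(0.8) + (-0.2)·(-0.2) + (1.8)·(1.8) + (1.8)·(1.8) + (-4.2)·(-4.2)) / 4 = 24.8/4 = 6.2
  Sample standard deviations s_i = √(s[i,i]):
  s(X_1) = √(2.3) = 1.5166
  s(X_2) = √(6.2) = 2.49

Step 3 — r_{ij} = s_{ij} / (s_i · s_j):
  r[X_1,X_1] = 1 (diagonal).
  r[X_1,X_2] = -0.35 / (1.5166 · 2.49) = -0.35 / 3.7762 = -0.0927
  r[X_2,X_2] = 1 (diagonal).

R is symmetric with unit diagonal. Assembling:

R = [[1, -0.0927],
 [-0.0927, 1]]


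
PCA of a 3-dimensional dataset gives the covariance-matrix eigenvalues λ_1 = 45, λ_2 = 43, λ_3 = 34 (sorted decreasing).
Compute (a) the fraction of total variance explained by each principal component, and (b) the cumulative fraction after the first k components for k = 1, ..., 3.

Step 1 — total variance = trace(Sigma) = Σ λ_i = 45 + 43 + 34 = 122.

Step 2 — fraction explained by component i = λ_i / Σ λ:
  PC1: 45/122 = 0.3689
  PC2: 43/122 = 0.3525
  PC3: 34/122 = 0.2787

Step 3 — cumulative fraction after k components = (λ_1 + ... + λ_k) / Σ λ:
  k = 1: 45/122 = 0.3689
  k = 2: (45 + 43)/122 = 88/122 = 0.7213
  k = 3: (45 + 43 + 34)/122 = 122/122 = 1

Summary (fraction, with percent):

explained: PC1 0.3689 (36.89%), PC2 0.3525 (35.25%), PC3 0.2787 (27.87%);  cumulative: 0.3689, 0.7213, 1


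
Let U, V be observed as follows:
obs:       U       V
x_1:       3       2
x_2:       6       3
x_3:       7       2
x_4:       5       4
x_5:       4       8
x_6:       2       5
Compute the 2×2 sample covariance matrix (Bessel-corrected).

Step 1 — column means:
  mean(U) = (3 + 6 + 7 + 5 + 4 + 2) / 6 = 27/6 = 4.5
  mean(V) = (2 + 3 + 2 + 4 + 8 + 5) / 6 = 24/6 = 4

Step 2 — sample covariance S[i,j] = (1/(n-1)) · Σ_k (x_{k,i} - mean_i) · (x_{k,j} - mean_j), with n-1 = 5.
  S[U,U] = ((-1.5)·(-1.5) + (1.5)·(1.5) + (2.5)·(2.5) + (0.5)·(0.5) + (-0.5)·(-0.5) + (-2.5)·(-2.5)) / 5 = 17.5/5 = 3.5
  S[U,V] = ((-1.5)·(-2) + (1.5)·(-1) + (2.5)·(-2) + (0.5)·(0) + (-0.5)·(4) + (-2.5)·(1)) / 5 = -8/5 = -1.6
  S[V,V] = ((-2)·(-2) + (-1)·(-1) + (-2)·(-2) + (0)·(0) + (4)·(4) + (1)·(1)) / 5 = 26/5 = 5.2

S is symmetric (S[j,i] = S[i,j]). Assembling:

S = [[3.5, -1.6],
 [-1.6, 5.2]]


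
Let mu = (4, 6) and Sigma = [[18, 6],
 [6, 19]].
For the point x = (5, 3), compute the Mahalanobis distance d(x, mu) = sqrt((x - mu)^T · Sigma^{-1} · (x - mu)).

Step 1 — centre the observation: (x - mu) = (1, -3).

Step 2 — invert Sigma. det(Sigma) = 18·19 - (6)² = 306.
  Sigma^{-1} = (1/det) · [[d, -b], [-b, a]] = [[0.0621, -0.0196],
 [-0.0196, 0.0588]].

Step 3 — form the quadratic (x - mu)^T · Sigma^{-1} · (x - mu):
  Sigma^{-1} · (x - mu) = (0.1209, -0.1961).
  (x - mu)^T · [Sigma^{-1} · (x - mu)] = (1)·(0.1209) + (-3)·(-0.1961) = 0.7092.

Step 4 — take square root: d = √(0.7092) ≈ 0.8421.

d(x, mu) = √(0.7092) ≈ 0.8421


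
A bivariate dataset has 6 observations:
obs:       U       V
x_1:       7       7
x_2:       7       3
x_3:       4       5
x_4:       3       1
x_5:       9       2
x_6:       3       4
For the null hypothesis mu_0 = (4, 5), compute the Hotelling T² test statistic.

Step 1 — sample mean vector:
  mean(U) = (7 + 7 + 4 + 3 + 9 + 3) / 6 = 33/6 = 5.5
  mean(V) = (7 + 3 + 5 + 1 + 2 + 4) / 6 = 22/6 = 3.6667
  x̄ = (5.5, 3.6667),  deviation x̄ - mu_0 = (5.5, 3.6667) - (4, 5) = (1.5, -1.3333).

Step 2 — sample covariance matrix, S[i,j] = (1/(n-1)) · Σ_k (x_{k,i} - mean_i) · (x_{k,j} - mean_j), divisor n-1 = 5:
  S[U,U] = ((1.5)·(1.5) + (1.5)·(1.5) + (-1.5)·(-1.5) + (-2.5)·(-2.5) + (3.5)·(3.5) + (-2.5)·(-2.5)) / 5 = 31.5/5 = 6.3
  S[U,V] = ((1.5)·(3.3333) + (1.5)·(-0.6667) + (-1.5)·(1.3333) + (-2.5)·(-2.6667) + (3.5)·(-1.6667) + (-2.5)·(0.3333)) / 5 = 2/5 = 0.4
  S[V,V] = ((3.3333)·(3.3333) + (-0.6667)·(-0.6667) + (1.3333)·(1.3333) + (-2.6667)·(-2.6667) + (-1.6667)·(-1.6667) + (0.3333)·(0.3333)) / 5 = 23.3333/5 = 4.6667
  S = [[6.3, 0.4],
 [0.4, 4.6667]].

Step 3 — invert S. det(S) = 6.3·4.6667 - (0.4)² = 29.24.
  S^{-1} = (1/det) · [[d, -b], [-b, a]] = [[0.1596, -0.0137],
 [-0.0137, 0.2155]].

Step 4 — quadratic form (x̄ - mu_0)^T · S^{-1} · (x̄ - mu_0):
  S^{-1} · (x̄ - mu_0) = (0.2576, -0.3078),
  (x̄ - mu_0)^T · [...] = (1.5)·(0.2576) + (-1.3333)·(-0.3078) = 0.7969.

Step 5 — scale by n: T² = 6 · 0.7969 = 4.7811.

T² ≈ 4.7811


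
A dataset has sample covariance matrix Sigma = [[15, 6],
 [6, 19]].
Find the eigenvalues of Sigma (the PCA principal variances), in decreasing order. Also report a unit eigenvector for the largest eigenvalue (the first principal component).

Step 1 — characteristic polynomial of 2×2 Sigma:
  det(Sigma - λI) = λ² - trace · λ + det = 0.
  trace = 15 + 19 = 34, det = 15·19 - (6)² = 249.
Step 2 — discriminant:
  Δ = trace² - 4·det = 1156 - 996 = 160.
Step 3 — eigenvalues:
  λ = (trace ± √Δ)/2 = (34 ± 12.6491)/2,
  λ_1 = 23.3246,  λ_2 = 10.6754.

Step 4 — unit eigenvector for λ_1: solve (Sigma - λ_1 I)v = 0. First row:
  (15 - 23.3246)·v_x + (6)·v_y = 0, i.e. (-8.3246)·v_x + (6)·v_y = 0,
  so v ∝ (b, λ_1 - a) = (6, 8.3246) = u.
  ||u|| = √((6)² + (8.3246)²) = √(105.2982) ≈ 10.2615,
  v_1 = u/||u|| ≈ (0.5847, 0.8112) (||v_1|| = 1).

λ_1 = 23.3246,  λ_2 = 10.6754;  v_1 ≈ (0.5847, 0.8112)


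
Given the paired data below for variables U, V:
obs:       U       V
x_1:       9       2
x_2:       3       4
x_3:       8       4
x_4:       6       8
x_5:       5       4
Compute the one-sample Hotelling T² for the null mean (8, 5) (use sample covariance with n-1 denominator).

Step 1 — sample mean vector:
  mean(U) = (9 + 3 + 8 + 6 + 5) / 5 = 31/5 = 6.2
  mean(V) = (2 + 4 + 4 + 8 + 4) / 5 = 22/5 = 4.4
  x̄ = (6.2, 4.4),  deviation x̄ - mu_0 = (6.2, 4.4) - (8, 5) = (-1.8, -0.6).

Step 2 — sample covariance matrix, S[i,j] = (1/(n-1)) · Σ_k (x_{k,i} - mean_i) · (x_{k,j} - mean_j), divisor n-1 = 4:
  S[U,U] = ((2.8)·(2.8) + (-3.2)·(-3.2) + (1.8)·(1.8) + (-0.2)·(-0.2) + (-1.2)·(-1.2)) / 4 = 22.8/4 = 5.7
  S[U,V] = ((2.8)·(-2.4) + (-3.2)·(-0.4) + (1.8)·(-0.4) + (-0.2)·(3.6) + (-1.2)·(-0.4)) / 4 = -6.4/4 = -1.6
  S[V,V] = ((-2.4)·(-2.4) + (-0.4)·(-0.4) + (-0.4)·(-0.4) + (3.6)·(3.6) + (-0.4)·(-0.4)) / 4 = 19.2/4 = 4.8
  S = [[5.7, -1.6],
 [-1.6, 4.8]].

Step 3 — invert S. det(S) = 5.7·4.8 - (-1.6)² = 24.8.
  S^{-1} = (1/det) · [[d, -b], [-b, a]] = [[0.1935, 0.0645],
 [0.0645, 0.2298]].

Step 4 — quadratic form (x̄ - mu_0)^T · S^{-1} · (x̄ - mu_0):
  S^{-1} · (x̄ - mu_0) = (-0.3871, -0.254),
  (x̄ - mu_0)^T · [...] = (-1.8)·(-0.3871) + (-0.6)·(-0.254) = 0.8492.

Step 5 — scale by n: T² = 5 · 0.8492 = 4.246.

T² ≈ 4.246


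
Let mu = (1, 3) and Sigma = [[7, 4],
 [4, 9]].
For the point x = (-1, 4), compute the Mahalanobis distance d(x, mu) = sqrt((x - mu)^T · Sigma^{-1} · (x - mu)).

Step 1 — centre the observation: (x - mu) = (-2, 1).

Step 2 — invert Sigma. det(Sigma) = 7·9 - (4)² = 47.
  Sigma^{-1} = (1/det) · [[d, -b], [-b, a]] = [[0.1915, -0.0851],
 [-0.0851, 0.1489]].

Step 3 — form the quadratic (x - mu)^T · Sigma^{-1} · (x - mu):
  Sigma^{-1} · (x - mu) = (-0.4681, 0.3191).
  (x - mu)^T · [Sigma^{-1} · (x - mu)] = (-2)·(-0.4681) + (1)·(0.3191) = 1.2553.

Step 4 — take square root: d = √(1.2553) ≈ 1.1204.

d(x, mu) = √(1.2553) ≈ 1.1204


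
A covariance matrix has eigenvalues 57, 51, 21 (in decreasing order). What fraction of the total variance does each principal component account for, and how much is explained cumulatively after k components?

Step 1 — total variance = trace(Sigma) = Σ λ_i = 57 + 51 + 21 = 129.

Step 2 — fraction explained by component i = λ_i / Σ λ:
  PC1: 57/129 = 0.4419
  PC2: 51/129 = 0.3953
  PC3: 21/129 = 0.1628

Step 3 — cumulative fraction after k components = (λ_1 + ... + λ_k) / Σ λ:
  k = 1: 57/129 = 0.4419
  k = 2: (57 + 51)/129 = 108/129 = 0.8372
  k = 3: (57 + 51 + 21)/129 = 129/129 = 1

Summary (fraction, with percent):

explained: PC1 0.4419 (44.19%), PC2 0.3953 (39.53%), PC3 0.1628 (16.28%);  cumulative: 0.4419, 0.8372, 1


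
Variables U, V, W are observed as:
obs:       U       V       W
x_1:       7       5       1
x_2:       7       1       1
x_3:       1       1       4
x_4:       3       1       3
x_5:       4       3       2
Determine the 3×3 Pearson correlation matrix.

Step 1 — column means:
  mean(U) = (7 + 7 + 1 + 3 + 4) / 5 = 22/5 = 4.4
  mean(V) = (5 + 1 + 1 + 1 + 3) / 5 = 11/5 = 2.2
  mean(W) = (1 + 1 + 4 + 3 + 2) / 5 = 11/5 = 2.2

Step 2 — sample variances and covariances s[i,j] = (1/(n-1)) · Σ_k (x_{k,i} - mean_i) · (x_{k,j} - mean_j), with n-1 = 4:
  s[U,U] = ((2.6)·(2.6) + (2.6)·(2.6) + (-3.4)·(-3.4) + (-1.4)·(-1.4) + (-0.4)·(-0.4)) / 4 = 27.2/4 = 6.8
  s[U,V] = ((2.6)·(2.8) + (2.6)·(-1.2) + (-3.4)·(-1.2) + (-1.4)·(-1.2) + (-0.4)·(0.8)) / 4 = 9.6/4 = 2.4
  s[U,W] = ((2.6)·(-1.2) + (2.6)·(-1.2) + (-3.4)·(1.8) + (-1.4)·(0.8) + (-0.4)·(-0.2)) / 4 = -13.4/4 = -3.35
  s[V,V] = ((2.8)·(2.8) + (-1.2)·(-1.2) + (-1.2)·(-1.2) + (-1.2)·(-1.2) + (0.8)·(0.8)) / 4 = 12.8/4 = 3.2
  s[V,W] = ((2.8)·(-1.2) + (-1.2)·(-1.2) + (-1.2)·(1.8) + (-1.2)·(0.8) + (0.8)·(-0.2)) / 4 = -5.2/4 = -1.3
  s[W,W] = ((-1.2)·(-1.2) + (-1.2)·(-1.2) + (1.8)·(1.8) + (0.8)·(0.8) + (-0.2)·(-0.2)) / 4 = 6.8/4 = 1.7
  Sample standard deviations s_i = √(s[i,i]):
  s(U) = √(6.8) = 2.6077
  s(V) = √(3.2) = 1.7889
  s(W) = √(1.7) = 1.3038

Step 3 — r_{ij} = s_{ij} / (s_i · s_j):
  r[U,U] = 1 (diagonal).
  r[U,V] = 2.4 / (2.6077 · 1.7889) = 2.4 / 4.6648 = 0.5145
  r[U,W] = -3.35 / (2.6077 · 1.3038) = -3.35 / 3.4 = -0.9853
  r[V,V] = 1 (diagonal).
  r[V,W] = -1.3 / (1.7889 · 1.3038) = -1.3 / 2.3324 = -0.5574
  r[W,W] = 1 (diagonal).

R is symmetric with unit diagonal. Assembling:

R = [[1, 0.5145, -0.9853],
 [0.5145, 1, -0.5574],
 [-0.9853, -0.5574, 1]]


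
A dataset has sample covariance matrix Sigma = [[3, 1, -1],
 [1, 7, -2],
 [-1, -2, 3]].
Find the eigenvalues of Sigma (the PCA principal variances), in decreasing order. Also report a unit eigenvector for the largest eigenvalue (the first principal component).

Step 1 — characteristic polynomial p(λ) = det(λI - Sigma) = λ³ - tr·λ² + c_1·λ - det, where tr = trace, c_1 = sum of the principal 2×2 minors, det = det(Sigma):
  tr = 3 + 7 + 3 = 13,
  c_1 = (3·7 - (1)²) + (3·3 - (-1)²) + (7·3 - (-2)²) = 20 + 8 + 17 = 45,
  det = 3·(7·3 - (-2)²) - (1)·((1)·3 - (-2)·(-1)) + (-1)·((1)·(-2) - 7·(-1)) = 3·(17) - (1)·(1) + (-1)·(5) = 45.
  So p(λ) = λ³ - 13λ² + 45λ - 45.
Step 2 — look for an integer root (rational root theorem: any rational root is an integer divisor of 45). Testing λ = 3:
  p(3) = 27 - 117 + 135 - 45 = 0  ✓
  Dividing out (λ - 3): p(λ) = (λ - 3)(λ² - 10λ + 15).
Step 3 — remaining eigenvalues from the quadratic λ² - 10λ + 15 = 0:
  Δ = 10² - 4·15 = 100 - 60 = 40,  λ = (10 ± √40)/2 = (10 ± 6.3246)/2 ≈ 8.1623 or 1.8377.
  Sorted: λ_1 = 8.1623,  λ_2 = 3,  λ_3 = 1.8377  (check: sum = 13 = tr ✓).

Step 4 — unit eigenvector for λ_1 ≈ 8.1623: v spans the null space of (Sigma - λ_1 I), whose rows are
  r_1 = (-5.1623, 1, -1),  r_2 = (1, -1.1623, -2),  r_3 = (-1, -2, -5.1623).
  v is orthogonal to every row, so take v ∝ r_1 × r_2 = ((1)·(-2) - (-1)·(-1.1623), (-1)·(1) - (-5.1623)·(-2), (-5.1623)·(-1.1623) - (1)·(1)) ≈ (-3.1623, -11.3246, 5).
  Rescale (multiply by -1 so the first nonzero entry is positive): u = (3.1623, 11.3246, -5).
  ||u|| = √((3.1623)² + (11.3246)² + (-5)²) = √(163.2456) ≈ 12.7768,  v_1 = u/||u|| ≈ (0.2475, 0.8863, -0.3913) (||v_1|| = 1).

λ_1 = 8.1623,  λ_2 = 3,  λ_3 = 1.8377;  v_1 ≈ (0.2475, 0.8863, -0.3913)


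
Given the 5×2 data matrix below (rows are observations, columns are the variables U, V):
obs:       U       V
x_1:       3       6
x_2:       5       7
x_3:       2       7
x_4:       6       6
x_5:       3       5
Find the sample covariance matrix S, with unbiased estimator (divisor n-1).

Step 1 — column means:
  mean(U) = (3 + 5 + 2 + 6 + 3) / 5 = 19/5 = 3.8
  mean(V) = (6 + 7 + 7 + 6 + 5) / 5 = 31/5 = 6.2

Step 2 — sample covariance S[i,j] = (1/(n-1)) · Σ_k (x_{k,i} - mean_i) · (x_{k,j} - mean_j), with n-1 = 4.
  S[U,U] = ((-0.8)·(-0.8) + (1.2)·(1.2) + (-1.8)·(-1.8) + (2.2)·(2.2) + (-0.8)·(-0.8)) / 4 = 10.8/4 = 2.7
  S[U,V] = ((-0.8)·(-0.2) + (1.2)·(0.8) + (-1.8)·(0.8) + (2.2)·(-0.2) + (-0.8)·(-1.2)) / 4 = 0.2/4 = 0.05
  S[V,V] = ((-0.2)·(-0.2) + (0.8)·(0.8) + (0.8)·(0.8) + (-0.2)·(-0.2) + (-1.2)·(-1.2)) / 4 = 2.8/4 = 0.7

S is symmetric (S[j,i] = S[i,j]). Assembling:

S = [[2.7, 0.05],
 [0.05, 0.7]]


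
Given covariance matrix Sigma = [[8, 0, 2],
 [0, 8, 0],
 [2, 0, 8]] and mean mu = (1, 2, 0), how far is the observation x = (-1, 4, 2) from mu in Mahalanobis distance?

Step 1 — centre the observation: (x - mu) = (-2, 2, 2).

Step 2 — invert Sigma (cofactor / det for 3×3, or solve directly):
  Sigma^{-1} = [[0.1333, 0, -0.0333],
 [0, 0.125, 0],
 [-0.0333, 0, 0.1333]].

Step 3 — form the quadratic (x - mu)^T · Sigma^{-1} · (x - mu):
  Sigma^{-1} · (x - mu) = (-0.3333, 0.25, 0.3333).
  (x - mu)^T · [Sigma^{-1} · (x - mu)] = (-2)·(-0.3333) + (2)·(0.25) + (2)·(0.3333) = 1.8333.

Step 4 — take square root: d = √(1.8333) ≈ 1.354.

d(x, mu) = √(1.8333) ≈ 1.354


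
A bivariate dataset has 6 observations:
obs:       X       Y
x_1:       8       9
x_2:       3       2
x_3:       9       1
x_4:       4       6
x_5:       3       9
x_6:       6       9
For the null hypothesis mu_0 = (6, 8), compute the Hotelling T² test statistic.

Step 1 — sample mean vector:
  mean(X) = (8 + 3 + 9 + 4 + 3 + 6) / 6 = 33/6 = 5.5
  mean(Y) = (9 + 2 + 1 + 6 + 9 + 9) / 6 = 36/6 = 6
  x̄ = (5.5, 6),  deviation x̄ - mu_0 = (5.5, 6) - (6, 8) = (-0.5, -2).

Step 2 — sample covariance matrix, S[i,j] = (1/(n-1)) · Σ_k (x_{k,i} - mean_i) · (x_{k,j} - mean_j), divisor n-1 = 5:
  S[X,X] = ((2.5)·(2.5) + (-2.5)·(-2.5) + (3.5)·(3.5) + (-1.5)·(-1.5) + (-2.5)·(-2.5) + (0.5)·(0.5)) / 5 = 33.5/5 = 6.7
  S[X,Y] = ((2.5)·(3) + (-2.5)·(-4) + (3.5)·(-5) + (-1.5)·(0) + (-2.5)·(3) + (0.5)·(3)) / 5 = -6/5 = -1.2
  S[Y,Y] = ((3)·(3) + (-4)·(-4) + (-5)·(-5) + (0)·(0) + (3)·(3) + (3)·(3)) / 5 = 68/5 = 13.6
  S = [[6.7, -1.2],
 [-1.2, 13.6]].

Step 3 — invert S. det(S) = 6.7·13.6 - (-1.2)² = 89.68.
  S^{-1} = (1/det) · [[d, -b], [-b, a]] = [[0.1517, 0.0134],
 [0.0134, 0.0747]].

Step 4 — quadratic form (x̄ - mu_0)^T · S^{-1} · (x̄ - mu_0):
  S^{-1} · (x̄ - mu_0) = (-0.1026, -0.1561),
  (x̄ - mu_0)^T · [...] = (-0.5)·(-0.1026) + (-2)·(-0.1561) = 0.3635.

Step 5 — scale by n: T² = 6 · 0.3635 = 2.1811.

T² ≈ 2.1811


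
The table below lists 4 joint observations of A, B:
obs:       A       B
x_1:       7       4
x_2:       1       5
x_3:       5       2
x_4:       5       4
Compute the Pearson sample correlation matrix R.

Step 1 — column means:
  mean(A) = (7 + 1 + 5 + 5) / 4 = 18/4 = 4.5
  mean(B) = (4 + 5 + 2 + 4) / 4 = 15/4 = 3.75

Step 2 — sample variances and covariances s[i,j] = (1/(n-1)) · Σ_k (x_{k,i} - mean_i) · (x_{k,j} - mean_j), with n-1 = 3:
  s[A,A] = ((2.5)·(2.5) + (-3.5)·(-3.5) + (0.5)·(0.5) + (0.5)·(0.5)) / 3 = 19/3 = 6.3333
  s[A,B] = ((2.5)·(0.25) + (-3.5)·(1.25) + (0.5)·(-1.75) + (0.5)·(0.25)) / 3 = -4.5/3 = -1.5
  s[B,B] = ((0.25)·(0.25) + (1.25)·(1.25) + (-1.75)·(-1.75) + (0.25)·(0.25)) / 3 = 4.75/3 = 1.5833
  Sample standard deviations s_i = √(s[i,i]):
  s(A) = √(6.3333) = 2.5166
  s(B) = √(1.5833) = 1.2583

Step 3 — r_{ij} = s_{ij} / (s_i · s_j):
  r[A,A] = 1 (diagonal).
  r[A,B] = -1.5 / (2.5166 · 1.2583) = -1.5 / 3.1667 = -0.4737
  r[B,B] = 1 (diagonal).

R is symmetric with unit diagonal. Assembling:

R = [[1, -0.4737],
 [-0.4737, 1]]


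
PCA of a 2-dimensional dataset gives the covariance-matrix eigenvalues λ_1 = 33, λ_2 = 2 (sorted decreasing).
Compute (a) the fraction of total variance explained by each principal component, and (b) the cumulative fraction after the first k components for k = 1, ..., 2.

Step 1 — total variance = trace(Sigma) = Σ λ_i = 33 + 2 = 35.

Step 2 — fraction explained by component i = λ_i / Σ λ:
  PC1: 33/35 = 0.9429
  PC2: 2/35 = 0.0571

Step 3 — cumulative fraction after k components = (λ_1 + ... + λ_k) / Σ λ:
  k = 1: 33/35 = 0.9429
  k = 2: (33 + 2)/35 = 35/35 = 1

Summary (fraction, with percent):

explained: PC1 0.9429 (94.29%), PC2 0.0571 (5.71%);  cumulative: 0.9429, 1


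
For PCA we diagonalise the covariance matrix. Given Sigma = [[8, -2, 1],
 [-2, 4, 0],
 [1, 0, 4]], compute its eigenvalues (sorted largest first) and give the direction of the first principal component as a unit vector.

Step 1 — characteristic polynomial p(λ) = det(λI - Sigma) = λ³ - tr·λ² + c_1·λ - det, where tr = trace, c_1 = sum of the principal 2×2 minors, det = det(Sigma):
  tr = 8 + 4 + 4 = 16,
  c_1 = (8·4 - (-2)²) + (8·4 - (1)²) + (4·4 - (0)²) = 28 + 31 + 16 = 75,
  det = 8·(4·4 - (0)²) - (-2)·((-2)·4 - (0)·(1)) + (1)·((-2)·(0) - 4·(1)) = 8·(16) - (-2)·(-8) + (1)·(-4) = 108.
  So p(λ) = λ³ - 16λ² + 75λ - 108.
Step 2 — look for an integer root (rational root theorem: any rational root is an integer divisor of 108). Testing λ = 3:
  p(3) = 27 - 144 + 225 - 108 = 0  ✓
  Dividing out (λ - 3): p(λ) = (λ - 3)(λ² - 13λ + 36).
Step 3 — remaining eigenvalues from the quadratic λ² - 13λ + 36 = 0:
  Δ = 13² - 4·36 = 169 - 144 = 25,  λ = (13 ± √25)/2 = (13 ± 5)/2 = 9 or 4.
  Sorted: λ_1 = 9,  λ_2 = 4,  λ_3 = 3  (check: sum = 16 = tr ✓).

Step 4 — unit eigenvector for λ_1 = 9: v spans the null space of (Sigma - λ_1 I), whose rows are
  r_1 = (-1, -2, 1),  r_2 = (-2, -5, 0),  r_3 = (1, 0, -5).
  v is orthogonal to every row, so take v ∝ r_1 × r_2 = ((-2)·(0) - (1)·(-5), (1)·(-2) - (-1)·(0), (-1)·(-5) - (-2)·(-2)) = (5, -2, 1).
  Let u = (5, -2, 1).
  ||u|| = √((5)² + (-2)² + (1)²) = √(30) ≈ 5.4772,  v_1 = u/||u|| ≈ (0.9129, -0.3651, 0.1826) (||v_1|| = 1).

λ_1 = 9,  λ_2 = 4,  λ_3 = 3;  v_1 ≈ (0.9129, -0.3651, 0.1826)


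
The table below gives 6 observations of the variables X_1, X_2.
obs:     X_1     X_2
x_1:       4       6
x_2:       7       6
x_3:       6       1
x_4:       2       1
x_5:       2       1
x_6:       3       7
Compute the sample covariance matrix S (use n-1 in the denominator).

Step 1 — column means:
  mean(X_1) = (4 + 7 + 6 + 2 + 2 + 3) / 6 = 24/6 = 4
  mean(X_2) = (6 + 6 + 1 + 1 + 1 + 7) / 6 = 22/6 = 3.6667

Step 2 — sample covariance S[i,j] = (1/(n-1)) · Σ_k (x_{k,i} - mean_i) · (x_{k,j} - mean_j), with n-1 = 5.
  S[X_1,X_1] = ((0)·(0) + (3)·(3) + (2)·(2) + (-2)·(-2) + (-2)·(-2) + (-1)·(-1)) / 5 = 22/5 = 4.4
  S[X_1,X_2] = ((0)·(2.3333) + (3)·(2.3333) + (2)·(-2.6667) + (-2)·(-2.6667) + (-2)·(-2.6667) + (-1)·(3.3333)) / 5 = 9/5 = 1.8
  S[X_2,X_2] = ((2.3333)·(2.3333) + (2.3333)·(2.3333) + (-2.6667)·(-2.6667) + (-2.6667)·(-2.6667) + (-2.6667)·(-2.6667) + (3.3333)·(3.3333)) / 5 = 43.3333/5 = 8.6667

S is symmetric (S[j,i] = S[i,j]). Assembling:

S = [[4.4, 1.8],
 [1.8, 8.6667]]


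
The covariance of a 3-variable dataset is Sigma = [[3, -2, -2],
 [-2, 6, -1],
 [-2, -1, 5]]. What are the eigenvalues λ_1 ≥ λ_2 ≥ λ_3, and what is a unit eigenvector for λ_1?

Step 1 — characteristic polynomial p(λ) = det(λI - Sigma) = λ³ - tr·λ² + c_1·λ - det, where tr = trace, c_1 = sum of the principal 2×2 minors, det = det(Sigma):
  tr = 3 + 6 + 5 = 14,
  c_1 = (3·6 - (-2)²) + (3·5 - (-2)²) + (6·5 - (-1)²) = 14 + 11 + 29 = 54,
  det = 3·(6·5 - (-1)²) - (-2)·((-2)·5 - (-1)·(-2)) + (-2)·((-2)·(-1) - 6·(-2)) = 3·(29) - (-2)·(-12) + (-2)·(14) = 35.
  So p(λ) = λ³ - 14λ² + 54λ - 35.
Step 2 — look for an integer root (rational root theorem: any rational root is an integer divisor of 35). Testing λ = 7:
  p(7) = 343 - 686 + 378 - 35 = 0  ✓
  Dividing out (λ - 7): p(λ) = (λ - 7)(λ² - 7λ + 5).
Step 3 — remaining eigenvalues from the quadratic λ² - 7λ + 5 = 0:
  Δ = 7² - 4·5 = 49 - 20 = 29,  λ = (7 ± √29)/2 = (7 ± 5.3852)/2 ≈ 6.1926 or 0.8074.
  Sorted: λ_1 = 7,  λ_2 = 6.1926,  λ_3 = 0.8074  (check: sum = 14 = tr ✓).

Step 4 — unit eigenvector for λ_1 = 7: v spans the null space of (Sigma - λ_1 I), whose rows are
  r_1 = (-4, -2, -2),  r_2 = (-2, -1, -1),  r_3 = (-2, -1, -2).
  v is orthogonal to every row, so take v ∝ r_1 × r_3 = ((-2)·(-2) - (-2)·(-1), (-2)·(-2) - (-4)·(-2), (-4)·(-1) - (-2)·(-2)) = (2, -4, 0).
  Rescale (divide by 2): u = (1, -2, 0).
  ||u|| = √((1)² + (-2)² + (0)²) = √(5) ≈ 2.2361,  v_1 = u/||u|| ≈ (0.4472, -0.8944, 0) (||v_1|| = 1).

λ_1 = 7,  λ_2 = 6.1926,  λ_3 = 0.8074;  v_1 ≈ (0.4472, -0.8944, 0)


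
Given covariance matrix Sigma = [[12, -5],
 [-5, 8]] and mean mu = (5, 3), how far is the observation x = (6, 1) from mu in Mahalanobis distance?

Step 1 — centre the observation: (x - mu) = (1, -2).

Step 2 — invert Sigma. det(Sigma) = 12·8 - (-5)² = 71.
  Sigma^{-1} = (1/det) · [[d, -b], [-b, a]] = [[0.1127, 0.0704],
 [0.0704, 0.169]].

Step 3 — form the quadratic (x - mu)^T · Sigma^{-1} · (x - mu):
  Sigma^{-1} · (x - mu) = (-0.0282, -0.2676).
  (x - mu)^T · [Sigma^{-1} · (x - mu)] = (1)·(-0.0282) + (-2)·(-0.2676) = 0.507.

Step 4 — take square root: d = √(0.507) ≈ 0.7121.

d(x, mu) = √(0.507) ≈ 0.7121


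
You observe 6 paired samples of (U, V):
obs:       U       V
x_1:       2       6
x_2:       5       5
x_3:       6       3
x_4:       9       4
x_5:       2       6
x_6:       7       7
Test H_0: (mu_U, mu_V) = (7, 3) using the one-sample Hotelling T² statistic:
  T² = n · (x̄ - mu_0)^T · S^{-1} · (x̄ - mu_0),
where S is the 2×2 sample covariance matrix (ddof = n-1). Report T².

Step 1 — sample mean vector:
  mean(U) = (2 + 5 + 6 + 9 + 2 + 7) / 6 = 31/6 = 5.1667
  mean(V) = (6 + 5 + 3 + 4 + 6 + 7) / 6 = 31/6 = 5.1667
  x̄ = (5.1667, 5.1667),  deviation x̄ - mu_0 = (5.1667, 5.1667) - (7, 3) = (-1.8333, 2.1667).

Step 2 — sample covariance matrix, S[i,j] = (1/(n-1)) · Σ_k (x_{k,i} - mean_i) · (x_{k,j} - mean_j), divisor n-1 = 5:
  S[U,U] = ((-3.1667)·(-3.1667) + (-0.1667)·(-0.1667) + (0.8333)·(0.8333) + (3.8333)·(3.8333) + (-3.1667)·(-3.1667) + (1.8333)·(1.8333)) / 5 = 38.8333/5 = 7.7667
  S[U,V] = ((-3.1667)·(0.8333) + (-0.1667)·(-0.1667) + (0.8333)·(-2.1667) + (3.8333)·(-1.1667) + (-3.1667)·(0.8333) + (1.8333)·(1.8333)) / 5 = -8.1667/5 = -1.6333
  S[V,V] = ((0.8333)·(0.8333) + (-0.1667)·(-0.1667) + (-2.1667)·(-2.1667) + (-1.1667)·(-1.1667) + (0.8333)·(0.8333) + (1.8333)·(1.8333)) / 5 = 10.8333/5 = 2.1667
  S = [[7.7667, -1.6333],
 [-1.6333, 2.1667]].

Step 3 — invert S. det(S) = 7.7667·2.1667 - (-1.6333)² = 14.16.
  S^{-1} = (1/det) · [[d, -b], [-b, a]] = [[0.153, 0.1153],
 [0.1153, 0.5485]].

Step 4 — quadratic form (x̄ - mu_0)^T · S^{-1} · (x̄ - mu_0):
  S^{-1} · (x̄ - mu_0) = (-0.0306, 0.9769),
  (x̄ - mu_0)^T · [...] = (-1.8333)·(-0.0306) + (2.1667)·(0.9769) = 2.1728.

Step 5 — scale by n: T² = 6 · 2.1728 = 13.0367.

T² ≈ 13.0367
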